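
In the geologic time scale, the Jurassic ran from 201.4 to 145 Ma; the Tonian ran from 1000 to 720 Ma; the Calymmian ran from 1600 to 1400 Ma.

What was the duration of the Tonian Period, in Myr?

280 million years

1000 − 720 = 280 million years.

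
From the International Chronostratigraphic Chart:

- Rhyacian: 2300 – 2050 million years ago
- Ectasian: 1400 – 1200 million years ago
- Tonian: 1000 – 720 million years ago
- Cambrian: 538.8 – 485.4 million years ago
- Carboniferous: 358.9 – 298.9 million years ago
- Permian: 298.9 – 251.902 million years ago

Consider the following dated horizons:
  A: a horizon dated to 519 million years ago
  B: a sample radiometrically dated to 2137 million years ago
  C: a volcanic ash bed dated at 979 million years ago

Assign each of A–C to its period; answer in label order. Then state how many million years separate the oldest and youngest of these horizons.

A — Cambrian; B — Rhyacian; C — Tonian; span 1618 million years

A: 519 Ma lies in 538.8–485.4 Ma, so Cambrian.
B: 2137 Ma lies in 2300–2050 Ma, so Rhyacian.
C: 979 Ma lies in 1000–720 Ma, so Tonian.
Oldest = 2137 Ma, youngest = 519 Ma → span 1618 Myr.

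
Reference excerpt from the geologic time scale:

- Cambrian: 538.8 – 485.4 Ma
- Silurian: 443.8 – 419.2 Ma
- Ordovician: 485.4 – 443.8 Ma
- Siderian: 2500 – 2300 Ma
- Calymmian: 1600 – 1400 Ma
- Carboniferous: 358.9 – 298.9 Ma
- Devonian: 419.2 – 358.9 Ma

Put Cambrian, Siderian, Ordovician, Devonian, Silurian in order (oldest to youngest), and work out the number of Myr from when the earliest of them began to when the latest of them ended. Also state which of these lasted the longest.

Siderian → Cambrian → Ordovician → Silurian → Devonian; total span 2141.1 Myr; longest is Siderian

From the excerpt: Cambrian 538.8–485.4; Siderian 2500–2300; Ordovician 485.4–443.8; Devonian 419.2–358.9; Silurian 443.8–419.2 (Ma).
Larger Ma is earlier, so the oldest is Siderian and the youngest is Devonian; oldest to youngest: Siderian, Cambrian, Ordovician, Silurian, Devonian.
Oldest start 2500 minus youngest end 358.9 gives 2141.1 Myr overall.
Individual lengths (start − end): Cambrian 53.4; Ordovician 41.6; Devonian 60.3; Silurian 24.6; Siderian 200. The largest is Siderian at 200 Myr.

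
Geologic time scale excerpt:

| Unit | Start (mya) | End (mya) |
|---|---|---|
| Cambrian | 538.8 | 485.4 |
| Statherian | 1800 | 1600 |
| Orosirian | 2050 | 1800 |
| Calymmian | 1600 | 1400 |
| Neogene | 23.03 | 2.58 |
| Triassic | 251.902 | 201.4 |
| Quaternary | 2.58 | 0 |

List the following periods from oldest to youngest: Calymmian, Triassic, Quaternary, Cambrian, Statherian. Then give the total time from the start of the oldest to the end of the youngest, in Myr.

Statherian, Calymmian, Cambrian, Triassic, Quaternary; total span 1800 Myr

Start ages (Ma): Statherian 1800, Calymmian 1600, Cambrian 538.8, Triassic 251.902, Quaternary 2.58.
Ordered oldest to youngest: Statherian, Calymmian, Cambrian, Triassic, Quaternary.
Span = 1800 − 0 = 1800 Myr.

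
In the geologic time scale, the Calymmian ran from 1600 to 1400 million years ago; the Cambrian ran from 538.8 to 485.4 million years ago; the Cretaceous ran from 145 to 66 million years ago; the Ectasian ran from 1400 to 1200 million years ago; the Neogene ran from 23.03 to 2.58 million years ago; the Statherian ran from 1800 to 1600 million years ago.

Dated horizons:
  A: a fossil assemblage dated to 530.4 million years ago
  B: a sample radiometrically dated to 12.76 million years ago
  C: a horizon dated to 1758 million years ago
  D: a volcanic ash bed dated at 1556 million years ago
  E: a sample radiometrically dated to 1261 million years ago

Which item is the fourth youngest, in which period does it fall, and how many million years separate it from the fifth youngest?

Smaller Ma means younger, so youngest first: B 12.76 < A 530.4 < E 1261 < D 1556 < C 1758.
Counting 4 along gives D (1556 Ma); the excerpt puts that inside the Calymmian, 1600–1400 Ma.
Next in line is C (1758 Ma), and 1758 − 1556 = 202 Myr.

D, in the Calymmian; 202 million years to C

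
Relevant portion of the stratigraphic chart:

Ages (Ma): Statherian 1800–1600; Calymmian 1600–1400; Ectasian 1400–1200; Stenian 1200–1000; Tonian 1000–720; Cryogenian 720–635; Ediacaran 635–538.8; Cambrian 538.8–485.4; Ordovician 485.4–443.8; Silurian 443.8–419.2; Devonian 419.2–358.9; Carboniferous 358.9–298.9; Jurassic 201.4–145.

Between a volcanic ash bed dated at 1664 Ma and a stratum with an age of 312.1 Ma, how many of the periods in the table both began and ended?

10

The older date is 1664 Ma and the younger is 312.1 Ma.
Periods with start < 1664 and end > 312.1 Ma: Calymmian (1600–1400), Ectasian (1400–1200), Stenian (1200–1000), Tonian (1000–720), Cryogenian (720–635), Ediacaran (635–538.8), Cambrian (538.8–485.4), Ordovician (485.4–443.8), Silurian (443.8–419.2), Devonian (419.2–358.9).
That is 10 complete periods.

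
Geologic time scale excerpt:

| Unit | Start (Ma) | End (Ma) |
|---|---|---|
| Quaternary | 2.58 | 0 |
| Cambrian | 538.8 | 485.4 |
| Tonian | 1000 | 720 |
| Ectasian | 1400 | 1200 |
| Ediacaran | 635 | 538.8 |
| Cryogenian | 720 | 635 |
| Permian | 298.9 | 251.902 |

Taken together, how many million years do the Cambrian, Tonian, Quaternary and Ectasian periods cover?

Duration is start − end for each: (538.8 − 485.4) + (1000 − 720) + (2.58 − 0) + (1400 − 1200).
That is 53.4 + 280 + 2.58 + 200, which totals 535.98 million years.

535.98 million years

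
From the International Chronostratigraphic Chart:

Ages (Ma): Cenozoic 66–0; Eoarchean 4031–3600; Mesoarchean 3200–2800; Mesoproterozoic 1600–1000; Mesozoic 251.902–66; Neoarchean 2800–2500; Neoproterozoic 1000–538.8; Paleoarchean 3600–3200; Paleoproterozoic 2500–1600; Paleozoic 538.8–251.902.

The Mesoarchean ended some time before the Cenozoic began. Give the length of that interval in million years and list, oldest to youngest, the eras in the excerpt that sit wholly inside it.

The Mesoarchean closes at 2800 Ma and the Cenozoic opens at 66 Ma, so the interval is 2800 − 66 = 2734 Myr.
An era fits inside if it starts at or after 2800 Ma and ends at or before 66 Ma; oldest first that gives Neoarchean, Paleoproterozoic, Mesoproterozoic, Neoproterozoic, Paleozoic, Mesozoic.

2734 million years; Neoarchean, Paleoproterozoic, Mesoproterozoic, Neoproterozoic, Paleozoic, Mesozoic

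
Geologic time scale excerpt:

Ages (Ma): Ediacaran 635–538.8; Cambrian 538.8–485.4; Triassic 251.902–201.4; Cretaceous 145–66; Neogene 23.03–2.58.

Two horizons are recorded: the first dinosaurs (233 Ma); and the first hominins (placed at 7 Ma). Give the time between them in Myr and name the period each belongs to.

Elapsed time: 233 − 7 = 226 Myr.
233 Ma lies within 251.902–201.4 Ma: Triassic.
7 Ma lies within 23.03–2.58 Ma: Neogene.

226 million years apart; the first in the Triassic, the second in the Neogene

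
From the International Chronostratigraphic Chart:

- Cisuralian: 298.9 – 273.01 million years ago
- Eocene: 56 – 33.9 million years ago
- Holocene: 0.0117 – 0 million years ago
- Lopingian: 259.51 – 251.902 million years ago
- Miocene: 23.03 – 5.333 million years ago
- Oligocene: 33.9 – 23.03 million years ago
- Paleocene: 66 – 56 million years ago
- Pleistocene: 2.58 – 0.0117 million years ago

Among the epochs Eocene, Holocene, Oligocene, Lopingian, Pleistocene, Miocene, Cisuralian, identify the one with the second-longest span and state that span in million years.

Eocene, 22.1 million years

Durations: Eocene 22.1; Holocene 0.0117; Oligocene 10.87; Lopingian 7.608; Pleistocene 2.5683; Miocene 17.697; Cisuralian 25.89 Myr.
Sorted longest-first: Cisuralian (25.89), Eocene (22.1), Miocene (17.697), Oligocene (10.87), Lopingian (7.608), Pleistocene (2.5683), Holocene (0.0117).
The second longest is Eocene at 22.1 Myr.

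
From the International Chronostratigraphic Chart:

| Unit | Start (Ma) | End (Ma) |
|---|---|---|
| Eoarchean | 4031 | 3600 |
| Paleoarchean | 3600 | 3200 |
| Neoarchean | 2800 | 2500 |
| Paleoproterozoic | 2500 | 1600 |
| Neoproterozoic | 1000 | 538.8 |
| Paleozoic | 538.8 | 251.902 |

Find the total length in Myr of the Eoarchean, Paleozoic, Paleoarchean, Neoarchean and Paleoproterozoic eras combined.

Each duration: Eoarchean = 431; Paleozoic = 286.898; Paleoarchean = 400; Neoarchean = 300; Paleoproterozoic = 900.
Sum: 431 + 286.898 + 400 + 300 + 900 = 2317.898 Myr.

2317.898 million years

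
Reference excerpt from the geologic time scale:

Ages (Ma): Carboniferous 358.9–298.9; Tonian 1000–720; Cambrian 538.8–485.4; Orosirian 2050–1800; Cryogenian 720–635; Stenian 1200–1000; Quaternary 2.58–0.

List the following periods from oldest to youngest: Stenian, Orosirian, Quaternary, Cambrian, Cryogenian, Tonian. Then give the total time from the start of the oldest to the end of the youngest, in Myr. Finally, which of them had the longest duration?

Orosirian, Stenian, Tonian, Cryogenian, Cambrian, Quaternary; total span 2050 Myr; longest is Tonian

From the excerpt: Stenian 1200–1000; Orosirian 2050–1800; Quaternary 2.58–0; Cambrian 538.8–485.4; Cryogenian 720–635; Tonian 1000–720 (Ma).
Larger Ma is earlier, so the oldest is Orosirian and the youngest is Quaternary; oldest to youngest: Orosirian, Stenian, Tonian, Cryogenian, Cambrian, Quaternary.
Oldest start 2050 minus youngest end 0 gives 2050 Myr overall.
Individual lengths (start − end): Stenian 200; Quaternary 2.58; Cambrian 53.4; Tonian 280; Orosirian 250; Cryogenian 85. The largest is Tonian at 280 Myr.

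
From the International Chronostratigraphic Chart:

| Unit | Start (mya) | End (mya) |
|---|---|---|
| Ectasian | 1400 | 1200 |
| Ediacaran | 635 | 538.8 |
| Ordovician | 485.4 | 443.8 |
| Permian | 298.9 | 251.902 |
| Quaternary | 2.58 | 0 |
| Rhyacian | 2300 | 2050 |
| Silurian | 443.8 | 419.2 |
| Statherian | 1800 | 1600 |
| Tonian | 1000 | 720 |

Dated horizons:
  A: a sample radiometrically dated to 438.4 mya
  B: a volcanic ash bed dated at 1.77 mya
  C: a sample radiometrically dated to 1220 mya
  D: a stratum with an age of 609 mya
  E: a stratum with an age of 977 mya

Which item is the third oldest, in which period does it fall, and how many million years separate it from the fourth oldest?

Sorted oldest-first by Ma: C (1220), E (977), D (609), A (438.4), B (1.77).
The third oldest is D at 609 Ma, which lies in 635–538.8 Ma: the Ediacaran.
The fourth oldest is A at 438.4 Ma; separation = |609 − 438.4| = 170.6 Myr.

D, in the Ediacaran; 170.6 million years to A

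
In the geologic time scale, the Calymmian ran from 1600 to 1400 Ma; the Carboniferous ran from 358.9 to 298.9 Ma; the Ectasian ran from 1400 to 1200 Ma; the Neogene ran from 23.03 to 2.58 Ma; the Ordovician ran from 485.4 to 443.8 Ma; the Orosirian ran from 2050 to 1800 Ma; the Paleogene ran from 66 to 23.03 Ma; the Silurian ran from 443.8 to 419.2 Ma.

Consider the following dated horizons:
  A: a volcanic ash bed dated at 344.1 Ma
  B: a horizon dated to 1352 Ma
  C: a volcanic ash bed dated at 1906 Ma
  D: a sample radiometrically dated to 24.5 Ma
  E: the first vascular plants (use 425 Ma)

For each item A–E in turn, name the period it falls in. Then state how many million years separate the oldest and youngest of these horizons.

A: 344.1 Ma lies in 358.9–298.9 Ma, so Carboniferous.
B: 1352 Ma lies in 1400–1200 Ma, so Ectasian.
C: 1906 Ma lies in 2050–1800 Ma, so Orosirian.
D: 24.5 Ma lies in 66–23.03 Ma, so Paleogene.
E: 425 Ma lies in 443.8–419.2 Ma, so Silurian.
Oldest = 1906 Ma, youngest = 24.5 Ma → span 1881.5 Myr.

A — Carboniferous; B — Ectasian; C — Orosirian; D — Paleogene; E — Silurian; span 1881.5 million years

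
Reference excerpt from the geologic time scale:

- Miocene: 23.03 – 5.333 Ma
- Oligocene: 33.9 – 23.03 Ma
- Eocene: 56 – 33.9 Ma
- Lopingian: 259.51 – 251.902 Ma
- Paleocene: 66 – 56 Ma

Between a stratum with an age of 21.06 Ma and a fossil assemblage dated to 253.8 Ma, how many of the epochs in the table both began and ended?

The older date is 253.8 Ma and the younger is 21.06 Ma.
Epochs with start < 253.8 and end > 21.06 Ma: Paleocene (66–56), Eocene (56–33.9), Oligocene (33.9–23.03).
That is 3 complete epochs.

3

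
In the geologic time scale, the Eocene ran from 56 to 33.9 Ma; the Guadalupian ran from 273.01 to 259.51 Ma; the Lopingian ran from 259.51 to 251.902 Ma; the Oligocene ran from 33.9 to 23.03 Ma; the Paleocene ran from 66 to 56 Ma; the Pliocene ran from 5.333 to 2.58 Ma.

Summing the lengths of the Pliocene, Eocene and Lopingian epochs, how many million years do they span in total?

Duration is start − end for each: (5.333 − 2.58) + (56 − 33.9) + (259.51 − 251.902).
That is 2.753 + 22.1 + 7.608, which totals 32.461 million years.

32.461 million years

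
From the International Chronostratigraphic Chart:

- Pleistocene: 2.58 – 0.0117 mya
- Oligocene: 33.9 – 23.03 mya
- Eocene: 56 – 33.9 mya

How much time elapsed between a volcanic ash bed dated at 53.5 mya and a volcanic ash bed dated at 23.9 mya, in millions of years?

53.5 − 23.9 = 29.6 million years.

29.6 million years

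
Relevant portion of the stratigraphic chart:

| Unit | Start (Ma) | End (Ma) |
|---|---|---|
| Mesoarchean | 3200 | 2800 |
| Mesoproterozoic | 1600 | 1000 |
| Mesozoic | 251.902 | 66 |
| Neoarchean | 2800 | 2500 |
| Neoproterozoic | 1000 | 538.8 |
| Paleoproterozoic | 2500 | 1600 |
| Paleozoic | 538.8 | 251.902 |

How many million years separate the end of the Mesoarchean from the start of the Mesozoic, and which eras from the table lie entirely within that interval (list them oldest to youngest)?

End of Mesoarchean = 2800 Ma; start of Mesozoic = 251.902 Ma.
Gap = 2800 − 251.902 = 2548.098 Myr.
Eras wholly inside 2800–251.902 Ma: Neoarchean (2800–2500), Paleoproterozoic (2500–1600), Mesoproterozoic (1600–1000), Neoproterozoic (1000–538.8), Paleozoic (538.8–251.902).

2548.098 million years; Neoarchean, Paleoproterozoic, Mesoproterozoic, Neoproterozoic, Paleozoic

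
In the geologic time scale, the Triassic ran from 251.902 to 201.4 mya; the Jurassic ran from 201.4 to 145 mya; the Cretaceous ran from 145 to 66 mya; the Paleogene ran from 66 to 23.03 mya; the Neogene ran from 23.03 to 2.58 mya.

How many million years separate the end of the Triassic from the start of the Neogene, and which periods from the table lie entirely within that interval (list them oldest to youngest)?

178.37 million years; Jurassic, Cretaceous, Paleogene

The Triassic closes at 201.4 Ma and the Neogene opens at 23.03 Ma, so the interval is 201.4 − 23.03 = 178.37 Myr.
A period fits inside if it starts at or after 201.4 Ma and ends at or before 23.03 Ma; oldest first that gives Jurassic, Cretaceous, Paleogene.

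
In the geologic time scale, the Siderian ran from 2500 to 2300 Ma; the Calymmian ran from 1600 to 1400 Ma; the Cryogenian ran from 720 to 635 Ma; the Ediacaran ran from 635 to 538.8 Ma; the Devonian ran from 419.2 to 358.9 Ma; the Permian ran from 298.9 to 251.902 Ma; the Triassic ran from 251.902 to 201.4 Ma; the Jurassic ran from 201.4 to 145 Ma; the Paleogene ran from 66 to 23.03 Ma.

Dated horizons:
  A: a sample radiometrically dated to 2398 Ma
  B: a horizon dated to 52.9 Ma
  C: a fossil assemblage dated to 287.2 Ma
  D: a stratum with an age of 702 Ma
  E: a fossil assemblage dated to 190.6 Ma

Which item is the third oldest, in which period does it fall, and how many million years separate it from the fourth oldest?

Larger Ma means older, so oldest first: A 2398 > D 702 > C 287.2 > E 190.6 > B 52.9.
Counting 3 along gives C (287.2 Ma); the excerpt puts that inside the Permian, 298.9–251.902 Ma.
Next in line is E (190.6 Ma), and 287.2 − 190.6 = 96.6 Myr.

C, in the Permian; 96.6 million years to E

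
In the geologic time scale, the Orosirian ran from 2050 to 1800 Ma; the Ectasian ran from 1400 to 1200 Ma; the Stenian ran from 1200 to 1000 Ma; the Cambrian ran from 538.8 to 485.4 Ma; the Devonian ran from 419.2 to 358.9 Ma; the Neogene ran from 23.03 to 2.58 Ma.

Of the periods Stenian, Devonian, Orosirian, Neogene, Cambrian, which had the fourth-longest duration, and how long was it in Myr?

Cambrian, 53.4 million years

Durations: Stenian 200; Devonian 60.3; Orosirian 250; Neogene 20.45; Cambrian 53.4 Myr.
Sorted longest-first: Orosirian (250), Stenian (200), Devonian (60.3), Cambrian (53.4), Neogene (20.45).
The fourth longest is Cambrian at 53.4 Myr.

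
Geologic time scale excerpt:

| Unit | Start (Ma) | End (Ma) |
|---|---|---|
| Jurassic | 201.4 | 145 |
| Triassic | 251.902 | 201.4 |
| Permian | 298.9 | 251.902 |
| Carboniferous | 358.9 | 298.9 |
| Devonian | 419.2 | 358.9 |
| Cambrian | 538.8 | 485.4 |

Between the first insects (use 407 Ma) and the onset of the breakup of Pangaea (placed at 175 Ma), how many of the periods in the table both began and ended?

The older date is 407 Ma and the younger is 175 Ma.
Periods with start < 407 and end > 175 Ma: Carboniferous (358.9–298.9), Permian (298.9–251.902), Triassic (251.902–201.4).
That is 3 complete periods.

3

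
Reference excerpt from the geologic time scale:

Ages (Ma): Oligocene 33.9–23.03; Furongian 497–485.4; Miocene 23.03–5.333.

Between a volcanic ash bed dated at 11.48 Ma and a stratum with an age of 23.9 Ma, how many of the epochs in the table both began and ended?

Checking each listed span, none has both start < 23.9 Ma and end > 11.48 Ma — every epoch straddles one of the two dates or lies outside them — so the count is 0.

0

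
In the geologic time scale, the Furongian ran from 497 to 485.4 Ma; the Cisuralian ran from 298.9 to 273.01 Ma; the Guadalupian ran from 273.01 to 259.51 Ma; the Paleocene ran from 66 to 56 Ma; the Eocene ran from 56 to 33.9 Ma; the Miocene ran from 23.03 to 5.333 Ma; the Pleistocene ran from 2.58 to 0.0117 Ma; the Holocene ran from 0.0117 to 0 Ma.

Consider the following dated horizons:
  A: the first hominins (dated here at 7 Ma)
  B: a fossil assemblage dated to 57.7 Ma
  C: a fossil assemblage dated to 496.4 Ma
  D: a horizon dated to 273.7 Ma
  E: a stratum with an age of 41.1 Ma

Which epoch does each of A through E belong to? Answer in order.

A — Miocene; B — Paleocene; C — Furongian; D — Cisuralian; E — Eocene

Match each age against the start–end ranges in the excerpt: A = 7 Ma → Miocene (23.03–5.333); B = 57.7 Ma → Paleocene (66–56); C = 496.4 Ma → Furongian (497–485.4); D = 273.7 Ma → Cisuralian (298.9–273.01); E = 41.1 Ma → Eocene (56–33.9).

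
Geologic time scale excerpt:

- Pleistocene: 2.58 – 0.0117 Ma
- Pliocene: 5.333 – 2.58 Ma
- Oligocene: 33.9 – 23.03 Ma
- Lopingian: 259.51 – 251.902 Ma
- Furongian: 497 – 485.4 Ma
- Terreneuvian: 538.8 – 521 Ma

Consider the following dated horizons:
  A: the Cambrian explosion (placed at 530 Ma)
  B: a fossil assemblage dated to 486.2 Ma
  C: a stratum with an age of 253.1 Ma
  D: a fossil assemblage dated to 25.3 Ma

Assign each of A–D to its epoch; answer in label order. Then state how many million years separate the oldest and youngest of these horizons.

A — Terreneuvian; B — Furongian; C — Lopingian; D — Oligocene; span 504.7 million years

A: 530 Ma lies in 538.8–521 Ma, so Terreneuvian.
B: 486.2 Ma lies in 497–485.4 Ma, so Furongian.
C: 253.1 Ma lies in 259.51–251.902 Ma, so Lopingian.
D: 25.3 Ma lies in 33.9–23.03 Ma, so Oligocene.
Oldest = 530 Ma, youngest = 25.3 Ma → span 504.7 Myr.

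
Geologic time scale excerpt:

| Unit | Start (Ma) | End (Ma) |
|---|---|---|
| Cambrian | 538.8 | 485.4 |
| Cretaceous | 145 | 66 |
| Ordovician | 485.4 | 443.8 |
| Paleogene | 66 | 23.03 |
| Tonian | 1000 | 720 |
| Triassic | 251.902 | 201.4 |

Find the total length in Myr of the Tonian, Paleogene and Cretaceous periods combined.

401.97 million years

Duration is start − end for each: (1000 − 720) + (66 − 23.03) + (145 − 66).
That is 280 + 42.97 + 79, which totals 401.97 million years.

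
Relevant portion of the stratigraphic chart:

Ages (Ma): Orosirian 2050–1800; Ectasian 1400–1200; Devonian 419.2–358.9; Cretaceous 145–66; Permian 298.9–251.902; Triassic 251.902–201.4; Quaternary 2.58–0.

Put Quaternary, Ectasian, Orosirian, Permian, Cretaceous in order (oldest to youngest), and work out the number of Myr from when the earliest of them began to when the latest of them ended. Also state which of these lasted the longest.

Orosirian → Ectasian → Permian → Cretaceous → Quaternary; total span 2050 Myr; longest is Orosirian

From the excerpt: Quaternary 2.58–0; Ectasian 1400–1200; Orosirian 2050–1800; Permian 298.9–251.902; Cretaceous 145–66 (Ma).
Larger Ma is earlier, so the oldest is Orosirian and the youngest is Quaternary; oldest to youngest: Orosirian, Ectasian, Permian, Cretaceous, Quaternary.
Oldest start 2050 minus youngest end 0 gives 2050 Myr overall.
Individual lengths (start − end): Ectasian 200; Orosirian 250; Quaternary 2.58; Cretaceous 79; Permian 46.998. The largest is Orosirian at 250 Myr.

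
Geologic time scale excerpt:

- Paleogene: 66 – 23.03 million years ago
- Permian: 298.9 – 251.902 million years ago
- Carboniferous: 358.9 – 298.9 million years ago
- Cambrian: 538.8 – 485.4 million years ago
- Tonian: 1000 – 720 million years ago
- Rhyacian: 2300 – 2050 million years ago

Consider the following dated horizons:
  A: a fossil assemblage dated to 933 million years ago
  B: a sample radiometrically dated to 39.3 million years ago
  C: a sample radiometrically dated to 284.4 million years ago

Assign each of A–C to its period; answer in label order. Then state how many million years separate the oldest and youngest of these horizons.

A — Tonian; B — Paleogene; C — Permian; span 893.7 million years

A: 933 Ma lies in 1000–720 Ma, so Tonian.
B: 39.3 Ma lies in 66–23.03 Ma, so Paleogene.
C: 284.4 Ma lies in 298.9–251.902 Ma, so Permian.
Oldest = 933 Ma, youngest = 39.3 Ma → span 893.7 Myr.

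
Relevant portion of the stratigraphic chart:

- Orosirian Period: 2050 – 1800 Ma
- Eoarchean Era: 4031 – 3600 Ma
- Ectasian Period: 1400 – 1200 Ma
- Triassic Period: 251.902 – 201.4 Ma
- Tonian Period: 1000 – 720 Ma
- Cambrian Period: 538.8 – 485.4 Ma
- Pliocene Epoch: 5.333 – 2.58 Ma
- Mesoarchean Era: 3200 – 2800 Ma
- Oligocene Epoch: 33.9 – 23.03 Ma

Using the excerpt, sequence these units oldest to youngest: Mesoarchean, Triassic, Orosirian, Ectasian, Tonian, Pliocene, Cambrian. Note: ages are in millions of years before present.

Mesoarchean → Orosirian → Ectasian → Tonian → Cambrian → Triassic → Pliocene

The oldest of these is Mesoarchean (starts 3200 Ma) and the youngest is Pliocene (ends 2.58 Ma).
In between, by decreasing start age: Orosirian (2050), Ectasian (1400), Tonian (1000), Cambrian (538.8), Triassic (251.902).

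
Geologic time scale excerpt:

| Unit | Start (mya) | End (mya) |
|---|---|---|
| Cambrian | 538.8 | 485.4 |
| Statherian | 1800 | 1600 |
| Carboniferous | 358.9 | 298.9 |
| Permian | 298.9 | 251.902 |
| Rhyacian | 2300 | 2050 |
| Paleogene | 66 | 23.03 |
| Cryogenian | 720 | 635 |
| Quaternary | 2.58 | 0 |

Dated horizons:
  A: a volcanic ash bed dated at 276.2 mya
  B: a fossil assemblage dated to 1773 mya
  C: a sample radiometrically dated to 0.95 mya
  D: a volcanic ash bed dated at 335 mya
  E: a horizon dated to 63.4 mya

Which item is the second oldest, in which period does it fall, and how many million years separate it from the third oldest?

D, in the Carboniferous; 58.8 million years to A

Sorted oldest-first by Ma: B (1773), D (335), A (276.2), E (63.4), C (0.95).
The second oldest is D at 335 Ma, which lies in 358.9–298.9 Ma: the Carboniferous.
The third oldest is A at 276.2 Ma; separation = |335 − 276.2| = 58.8 Myr.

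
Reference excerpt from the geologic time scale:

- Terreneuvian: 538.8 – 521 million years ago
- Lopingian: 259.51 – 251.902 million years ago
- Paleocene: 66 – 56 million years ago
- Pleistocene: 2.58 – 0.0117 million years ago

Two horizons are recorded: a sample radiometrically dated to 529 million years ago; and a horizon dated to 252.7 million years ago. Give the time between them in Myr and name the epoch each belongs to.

Elapsed time: 529 − 252.7 = 276.3 Myr.
529 Ma lies within 538.8–521 Ma: Terreneuvian.
252.7 Ma lies within 259.51–251.902 Ma: Lopingian.

276.3 million years apart; the first in the Terreneuvian, the second in the Lopingian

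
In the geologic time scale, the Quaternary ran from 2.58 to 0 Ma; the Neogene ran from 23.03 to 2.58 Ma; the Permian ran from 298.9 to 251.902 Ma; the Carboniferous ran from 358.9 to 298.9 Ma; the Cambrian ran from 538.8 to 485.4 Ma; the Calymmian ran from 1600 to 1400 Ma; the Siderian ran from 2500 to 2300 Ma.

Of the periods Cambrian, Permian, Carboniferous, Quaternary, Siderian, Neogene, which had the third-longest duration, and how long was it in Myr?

Durations: Cambrian 53.4; Permian 46.998; Carboniferous 60; Quaternary 2.58; Siderian 200; Neogene 20.45 Myr.
Sorted longest-first: Siderian (200), Carboniferous (60), Cambrian (53.4), Permian (46.998), Neogene (20.45), Quaternary (2.58).
The third longest is Cambrian at 53.4 Myr.

Cambrian, 53.4 million years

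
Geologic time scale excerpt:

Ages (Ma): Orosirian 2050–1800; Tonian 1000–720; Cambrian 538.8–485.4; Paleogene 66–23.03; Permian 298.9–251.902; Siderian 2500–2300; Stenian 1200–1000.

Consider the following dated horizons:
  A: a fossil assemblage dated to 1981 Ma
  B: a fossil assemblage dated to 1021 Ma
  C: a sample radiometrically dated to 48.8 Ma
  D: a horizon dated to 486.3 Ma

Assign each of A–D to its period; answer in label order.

A — Orosirian; B — Stenian; C — Paleogene; D — Cambrian

Match each age against the start–end ranges in the excerpt: A = 1981 Ma → Orosirian (2050–1800); B = 1021 Ma → Stenian (1200–1000); C = 48.8 Ma → Paleogene (66–23.03); D = 486.3 Ma → Cambrian (538.8–485.4).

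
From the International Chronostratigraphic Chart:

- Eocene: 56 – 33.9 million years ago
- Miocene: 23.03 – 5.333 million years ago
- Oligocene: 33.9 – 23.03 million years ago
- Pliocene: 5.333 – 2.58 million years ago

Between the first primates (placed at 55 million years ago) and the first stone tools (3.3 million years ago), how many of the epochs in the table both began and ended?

2

55 Ma sits inside the Eocene (56–33.9) and 3.3 Ma inside the Pliocene (5.333–2.58); neither of those is wholly between the two dates.
The listed epochs lying completely between them are Oligocene, Miocene — 2 in all.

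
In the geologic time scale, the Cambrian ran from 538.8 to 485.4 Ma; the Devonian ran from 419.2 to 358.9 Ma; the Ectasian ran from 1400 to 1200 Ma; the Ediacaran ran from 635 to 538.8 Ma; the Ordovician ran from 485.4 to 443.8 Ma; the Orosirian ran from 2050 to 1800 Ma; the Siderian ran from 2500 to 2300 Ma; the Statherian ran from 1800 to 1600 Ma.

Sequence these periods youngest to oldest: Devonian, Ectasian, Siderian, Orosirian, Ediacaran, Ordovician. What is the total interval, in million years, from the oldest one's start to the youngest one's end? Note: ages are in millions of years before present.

Start ages (Ma): Siderian 2500, Orosirian 2050, Ectasian 1400, Ediacaran 635, Ordovician 485.4, Devonian 419.2.
Ordered youngest to oldest: Devonian, Ordovician, Ediacaran, Ectasian, Orosirian, Siderian.
Span = 2500 − 358.9 = 2141.1 Myr.

Devonian, Ordovician, Ediacaran, Ectasian, Orosirian, Siderian; total span 2141.1 Myr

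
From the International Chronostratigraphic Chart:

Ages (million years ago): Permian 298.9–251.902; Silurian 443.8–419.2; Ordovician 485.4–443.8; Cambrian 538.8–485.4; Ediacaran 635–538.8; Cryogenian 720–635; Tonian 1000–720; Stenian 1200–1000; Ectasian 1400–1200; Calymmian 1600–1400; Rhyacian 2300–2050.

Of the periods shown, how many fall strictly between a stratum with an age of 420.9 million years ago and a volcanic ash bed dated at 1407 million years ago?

1407 Ma sits inside the Calymmian (1600–1400) and 420.9 Ma inside the Silurian (443.8–419.2); neither of those is wholly between the two dates.
The listed periods lying completely between them are Ectasian, Stenian, Tonian, Cryogenian, Ediacaran, Cambrian, Ordovician — 7 in all.

7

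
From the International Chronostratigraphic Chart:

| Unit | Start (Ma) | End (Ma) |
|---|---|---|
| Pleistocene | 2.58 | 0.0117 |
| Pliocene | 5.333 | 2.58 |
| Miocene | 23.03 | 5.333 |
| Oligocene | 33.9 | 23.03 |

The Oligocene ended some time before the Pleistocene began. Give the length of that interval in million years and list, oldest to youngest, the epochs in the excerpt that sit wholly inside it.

20.45 million years; Miocene, Pliocene

The Oligocene closes at 23.03 Ma and the Pleistocene opens at 2.58 Ma, so the interval is 23.03 − 2.58 = 20.45 Myr.
An epoch fits inside if it starts at or after 23.03 Ma and ends at or before 2.58 Ma; oldest first that gives Miocene, Pliocene.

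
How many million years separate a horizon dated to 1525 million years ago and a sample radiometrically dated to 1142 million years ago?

1525 − 1142 = 383 million years.

383 million years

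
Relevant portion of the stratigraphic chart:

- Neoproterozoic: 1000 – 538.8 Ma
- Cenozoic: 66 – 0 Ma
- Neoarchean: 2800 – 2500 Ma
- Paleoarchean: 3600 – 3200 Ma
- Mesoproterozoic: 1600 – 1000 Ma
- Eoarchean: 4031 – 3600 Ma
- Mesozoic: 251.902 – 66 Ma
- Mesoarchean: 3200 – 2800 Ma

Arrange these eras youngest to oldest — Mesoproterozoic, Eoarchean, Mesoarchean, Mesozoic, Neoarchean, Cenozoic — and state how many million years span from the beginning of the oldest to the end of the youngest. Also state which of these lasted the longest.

Start ages (Ma): Eoarchean 4031, Mesoarchean 3200, Neoarchean 2800, Mesoproterozoic 1600, Mesozoic 251.902, Cenozoic 66.
Ordered youngest to oldest: Cenozoic, Mesozoic, Mesoproterozoic, Neoarchean, Mesoarchean, Eoarchean.
Span = 4031 − 0 = 4031 Myr.
Durations: Mesozoic 185.902, Cenozoic 66, Mesoarchean 400, Mesoproterozoic 600, Eoarchean 431, Neoarchean 300 → longest is Mesoproterozoic (600 Myr).

Cenozoic → Mesozoic → Mesoproterozoic → Neoarchean → Mesoarchean → Eoarchean; total span 4031 Myr; longest is Mesoproterozoic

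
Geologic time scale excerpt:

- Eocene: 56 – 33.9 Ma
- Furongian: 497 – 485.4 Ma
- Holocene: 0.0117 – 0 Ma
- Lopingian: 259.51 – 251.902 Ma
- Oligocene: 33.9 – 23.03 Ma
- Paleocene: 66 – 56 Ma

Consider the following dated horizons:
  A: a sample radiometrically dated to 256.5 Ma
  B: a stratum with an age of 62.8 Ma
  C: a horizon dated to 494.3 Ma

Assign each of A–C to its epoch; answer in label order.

A — Lopingian; B — Paleocene; C — Furongian

A: 256.5 Ma lies in 259.51–251.902 Ma, so Lopingian.
B: 62.8 Ma lies in 66–56 Ma, so Paleocene.
C: 494.3 Ma lies in 497–485.4 Ma, so Furongian.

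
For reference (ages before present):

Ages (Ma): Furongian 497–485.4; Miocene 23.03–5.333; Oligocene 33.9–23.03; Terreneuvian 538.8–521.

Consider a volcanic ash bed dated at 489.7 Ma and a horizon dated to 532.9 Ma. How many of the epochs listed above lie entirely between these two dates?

The older date is 532.9 Ma and the younger is 489.7 Ma.
No epoch both begins after 532.9 Ma and ends before 489.7 Ma, so the count is 0.

0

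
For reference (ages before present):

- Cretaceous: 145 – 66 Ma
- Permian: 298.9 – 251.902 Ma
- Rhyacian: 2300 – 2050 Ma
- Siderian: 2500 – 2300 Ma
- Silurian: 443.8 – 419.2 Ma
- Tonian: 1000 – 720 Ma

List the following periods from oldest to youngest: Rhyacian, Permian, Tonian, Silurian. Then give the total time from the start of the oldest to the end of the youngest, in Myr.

Rhyacian, Tonian, Silurian, Permian; total span 2048.098 Myr

Start ages (Ma): Rhyacian 2300, Tonian 1000, Silurian 443.8, Permian 298.9.
Ordered oldest to youngest: Rhyacian, Tonian, Silurian, Permian.
Span = 2300 − 251.902 = 2048.098 Myr.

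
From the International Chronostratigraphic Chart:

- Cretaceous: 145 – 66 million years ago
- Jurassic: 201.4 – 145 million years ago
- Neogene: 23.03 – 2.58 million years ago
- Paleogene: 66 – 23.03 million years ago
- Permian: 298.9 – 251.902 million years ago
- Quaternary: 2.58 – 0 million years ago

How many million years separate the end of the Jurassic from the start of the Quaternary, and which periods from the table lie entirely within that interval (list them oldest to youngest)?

The Jurassic closes at 145 Ma and the Quaternary opens at 2.58 Ma, so the interval is 145 − 2.58 = 142.42 Myr.
A period fits inside if it starts at or after 145 Ma and ends at or before 2.58 Ma; oldest first that gives Cretaceous, Paleogene, Neogene.

142.42 million years; Cretaceous, Paleogene, Neogene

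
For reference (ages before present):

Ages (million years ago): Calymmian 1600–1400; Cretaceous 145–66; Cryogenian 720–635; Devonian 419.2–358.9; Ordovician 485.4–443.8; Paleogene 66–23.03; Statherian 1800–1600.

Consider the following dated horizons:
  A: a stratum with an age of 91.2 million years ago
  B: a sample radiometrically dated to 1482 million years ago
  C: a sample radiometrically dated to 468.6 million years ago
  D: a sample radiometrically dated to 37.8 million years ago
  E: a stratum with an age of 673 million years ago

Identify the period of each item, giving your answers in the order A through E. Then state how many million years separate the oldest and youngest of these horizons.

A — Cretaceous; B — Calymmian; C — Ordovician; D — Paleogene; E — Cryogenian; span 1444.2 million years

A: 91.2 Ma lies in 145–66 Ma, so Cretaceous.
B: 1482 Ma lies in 1600–1400 Ma, so Calymmian.
C: 468.6 Ma lies in 485.4–443.8 Ma, so Ordovician.
D: 37.8 Ma lies in 66–23.03 Ma, so Paleogene.
E: 673 Ma lies in 720–635 Ma, so Cryogenian.
Oldest = 1482 Ma, youngest = 37.8 Ma → span 1444.2 Myr.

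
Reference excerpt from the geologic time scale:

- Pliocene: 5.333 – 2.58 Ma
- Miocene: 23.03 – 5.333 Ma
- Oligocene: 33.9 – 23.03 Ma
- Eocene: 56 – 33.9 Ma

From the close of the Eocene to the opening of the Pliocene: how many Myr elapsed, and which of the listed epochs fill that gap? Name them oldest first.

The Eocene closes at 33.9 Ma and the Pliocene opens at 5.333 Ma, so the interval is 33.9 − 5.333 = 28.567 Myr.
An epoch fits inside if it starts at or after 33.9 Ma and ends at or before 5.333 Ma; oldest first that gives Oligocene, Miocene.

28.567 million years; Oligocene, Miocene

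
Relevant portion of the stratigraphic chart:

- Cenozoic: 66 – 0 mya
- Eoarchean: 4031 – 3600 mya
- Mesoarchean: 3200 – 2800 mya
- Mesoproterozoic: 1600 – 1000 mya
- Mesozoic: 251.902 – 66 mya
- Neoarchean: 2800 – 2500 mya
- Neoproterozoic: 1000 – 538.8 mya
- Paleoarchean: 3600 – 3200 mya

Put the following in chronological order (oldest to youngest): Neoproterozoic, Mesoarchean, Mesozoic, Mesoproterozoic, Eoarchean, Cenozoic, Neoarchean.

Eoarchean, Mesoarchean, Neoarchean, Mesoproterozoic, Neoproterozoic, Mesozoic, Cenozoic

Read off each span (Ma): Neoproterozoic 1000–538.8; Mesoarchean 3200–2800; Mesozoic 251.902–66; Mesoproterozoic 1600–1000; Eoarchean 4031–3600; Cenozoic 66–0; Neoarchean 2800–2500.
Larger Ma is older, so oldest→youngest is Eoarchean, Mesoarchean, Neoarchean, Mesoproterozoic, Neoproterozoic, Mesozoic, Cenozoic.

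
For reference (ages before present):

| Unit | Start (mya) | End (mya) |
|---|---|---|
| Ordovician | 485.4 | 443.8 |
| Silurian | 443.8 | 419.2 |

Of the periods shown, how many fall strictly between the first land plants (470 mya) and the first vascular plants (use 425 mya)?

0

Checking each listed span, none has both start < 470 Ma and end > 425 Ma — every period straddles one of the two dates or lies outside them — so the count is 0.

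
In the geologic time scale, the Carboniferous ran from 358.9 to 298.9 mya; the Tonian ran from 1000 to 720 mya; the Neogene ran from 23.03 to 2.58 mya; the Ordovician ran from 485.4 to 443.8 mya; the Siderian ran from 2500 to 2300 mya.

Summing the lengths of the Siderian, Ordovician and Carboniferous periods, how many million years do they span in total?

301.6 million years

Duration is start − end for each: (2500 − 2300) + (485.4 − 443.8) + (358.9 − 298.9).
That is 200 + 41.6 + 60, which totals 301.6 million years.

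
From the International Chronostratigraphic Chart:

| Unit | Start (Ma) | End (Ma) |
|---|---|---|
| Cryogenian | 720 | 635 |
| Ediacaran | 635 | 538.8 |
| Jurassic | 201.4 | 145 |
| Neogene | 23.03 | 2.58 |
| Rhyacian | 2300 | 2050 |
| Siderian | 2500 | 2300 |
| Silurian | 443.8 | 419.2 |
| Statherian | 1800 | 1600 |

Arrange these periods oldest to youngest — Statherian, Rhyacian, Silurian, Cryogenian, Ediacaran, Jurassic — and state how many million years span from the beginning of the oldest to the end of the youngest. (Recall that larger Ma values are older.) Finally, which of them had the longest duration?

Rhyacian → Statherian → Cryogenian → Ediacaran → Silurian → Jurassic; total span 2155 Myr; longest is Rhyacian

Start ages (Ma): Rhyacian 2300, Statherian 1800, Cryogenian 720, Ediacaran 635, Silurian 443.8, Jurassic 201.4.
Ordered oldest to youngest: Rhyacian, Statherian, Cryogenian, Ediacaran, Silurian, Jurassic.
Span = 2300 − 145 = 2155 Myr.
Durations: Silurian 24.6, Statherian 200, Ediacaran 96.2, Rhyacian 250, Jurassic 56.4, Cryogenian 85 → longest is Rhyacian (250 Myr).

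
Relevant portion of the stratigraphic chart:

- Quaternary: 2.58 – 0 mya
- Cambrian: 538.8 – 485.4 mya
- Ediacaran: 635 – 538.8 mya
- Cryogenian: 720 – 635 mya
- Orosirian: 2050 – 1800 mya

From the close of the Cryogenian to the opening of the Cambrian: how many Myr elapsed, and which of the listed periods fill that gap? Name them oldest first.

96.2 million years; Ediacaran

End of Cryogenian = 635 Ma; start of Cambrian = 538.8 Ma.
Gap = 635 − 538.8 = 96.2 Myr.
Periods wholly inside 635–538.8 Ma: Ediacaran (635–538.8).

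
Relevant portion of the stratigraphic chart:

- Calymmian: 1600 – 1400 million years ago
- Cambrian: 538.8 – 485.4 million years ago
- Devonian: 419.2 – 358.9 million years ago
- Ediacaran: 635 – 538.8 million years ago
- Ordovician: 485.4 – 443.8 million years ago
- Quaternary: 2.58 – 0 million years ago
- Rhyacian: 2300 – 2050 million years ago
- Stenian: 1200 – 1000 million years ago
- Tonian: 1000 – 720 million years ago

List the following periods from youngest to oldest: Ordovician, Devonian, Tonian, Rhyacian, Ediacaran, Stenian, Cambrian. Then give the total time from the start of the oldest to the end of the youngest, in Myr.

Start ages (Ma): Rhyacian 2300, Stenian 1200, Tonian 1000, Ediacaran 635, Cambrian 538.8, Ordovician 485.4, Devonian 419.2.
Ordered youngest to oldest: Devonian, Ordovician, Cambrian, Ediacaran, Tonian, Stenian, Rhyacian.
Span = 2300 − 358.9 = 1941.1 Myr.

Devonian, Ordovician, Cambrian, Ediacaran, Tonian, Stenian, Rhyacian; total span 1941.1 Myr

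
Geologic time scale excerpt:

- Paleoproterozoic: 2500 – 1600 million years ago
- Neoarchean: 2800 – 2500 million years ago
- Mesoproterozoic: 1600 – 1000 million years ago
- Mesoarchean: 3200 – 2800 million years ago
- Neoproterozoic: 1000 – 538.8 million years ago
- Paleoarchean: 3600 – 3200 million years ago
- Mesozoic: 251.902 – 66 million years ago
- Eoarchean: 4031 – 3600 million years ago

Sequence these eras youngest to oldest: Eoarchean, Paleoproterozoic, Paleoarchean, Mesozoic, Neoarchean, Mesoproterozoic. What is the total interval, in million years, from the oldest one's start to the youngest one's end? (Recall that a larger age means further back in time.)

Start ages (Ma): Eoarchean 4031, Paleoarchean 3600, Neoarchean 2800, Paleoproterozoic 2500, Mesoproterozoic 1600, Mesozoic 251.902.
Ordered youngest to oldest: Mesozoic, Mesoproterozoic, Paleoproterozoic, Neoarchean, Paleoarchean, Eoarchean.
Span = 4031 − 66 = 3965 Myr.

Mesozoic → Mesoproterozoic → Paleoproterozoic → Neoarchean → Paleoarchean → Eoarchean; total span 3965 Myr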